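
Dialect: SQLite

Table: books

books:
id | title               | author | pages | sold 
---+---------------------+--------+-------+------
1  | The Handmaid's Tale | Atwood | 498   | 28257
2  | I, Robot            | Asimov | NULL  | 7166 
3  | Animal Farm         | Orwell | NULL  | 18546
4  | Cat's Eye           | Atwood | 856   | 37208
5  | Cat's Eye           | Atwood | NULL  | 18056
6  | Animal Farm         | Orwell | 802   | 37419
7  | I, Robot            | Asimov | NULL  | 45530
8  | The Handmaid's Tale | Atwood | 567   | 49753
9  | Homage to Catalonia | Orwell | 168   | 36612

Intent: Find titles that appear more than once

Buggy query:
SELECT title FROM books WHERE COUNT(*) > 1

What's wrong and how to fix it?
Bug: COUNT(*) is an aggregate and cannot be used in WHERE

Fix: Group first, then use HAVING for the count condition

Corrected query:
SELECT title FROM books GROUP BY title HAVING COUNT(*) > 1

Result:
title              
-------------------
Animal Farm        
Cat's Eye          
I, Robot           
The Handmaid's Tale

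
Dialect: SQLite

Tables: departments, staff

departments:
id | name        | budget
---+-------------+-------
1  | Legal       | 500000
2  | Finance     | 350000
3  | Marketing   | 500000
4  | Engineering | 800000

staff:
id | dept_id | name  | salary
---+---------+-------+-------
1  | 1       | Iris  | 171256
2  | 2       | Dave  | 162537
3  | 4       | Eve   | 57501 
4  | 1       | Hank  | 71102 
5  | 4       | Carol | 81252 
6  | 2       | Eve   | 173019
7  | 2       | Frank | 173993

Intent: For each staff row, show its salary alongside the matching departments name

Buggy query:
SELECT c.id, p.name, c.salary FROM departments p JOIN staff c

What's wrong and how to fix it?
Bug: Missing join condition: each staff row is matched to all departments rows instead of just its own

Fix: Add ON c.dept_id = p.id to the JOIN

Corrected query:
SELECT c.id, p.name, c.salary FROM departments p JOIN staff c ON c.dept_id = p.id

Result:
id | name        | salary
---+-------------+-------
1  | Legal       | 171256
2  | Finance     | 162537
3  | Engineering | 57501 
4  | Legal       | 71102 
5  | Engineering | 81252 
6  | Finance     | 173019
7  | Finance     | 173993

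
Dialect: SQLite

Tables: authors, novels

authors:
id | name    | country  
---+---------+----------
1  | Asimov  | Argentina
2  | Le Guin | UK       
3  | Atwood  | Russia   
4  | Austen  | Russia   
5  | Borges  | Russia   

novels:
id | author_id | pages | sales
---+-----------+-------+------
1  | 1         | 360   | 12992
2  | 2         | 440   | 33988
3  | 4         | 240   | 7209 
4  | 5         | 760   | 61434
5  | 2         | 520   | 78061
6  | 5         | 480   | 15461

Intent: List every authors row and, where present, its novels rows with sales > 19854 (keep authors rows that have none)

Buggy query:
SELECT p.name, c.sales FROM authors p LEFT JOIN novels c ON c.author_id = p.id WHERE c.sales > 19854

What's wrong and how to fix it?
Bug: Filtering c.sales in WHERE discards the NULL rows produced by LEFT JOIN, turning it into an inner join

Fix: Move the right-table condition into the ON clause so unmatched parents are kept

Corrected query:
SELECT p.name, c.sales FROM authors p LEFT JOIN novels c ON c.author_id = p.id AND c.sales > 19854

Result:
name    | sales
--------+------
Asimov  | NULL 
Le Guin | 33988
Le Guin | 78061
Atwood  | NULL 
Austen  | NULL 
Borges  | 61434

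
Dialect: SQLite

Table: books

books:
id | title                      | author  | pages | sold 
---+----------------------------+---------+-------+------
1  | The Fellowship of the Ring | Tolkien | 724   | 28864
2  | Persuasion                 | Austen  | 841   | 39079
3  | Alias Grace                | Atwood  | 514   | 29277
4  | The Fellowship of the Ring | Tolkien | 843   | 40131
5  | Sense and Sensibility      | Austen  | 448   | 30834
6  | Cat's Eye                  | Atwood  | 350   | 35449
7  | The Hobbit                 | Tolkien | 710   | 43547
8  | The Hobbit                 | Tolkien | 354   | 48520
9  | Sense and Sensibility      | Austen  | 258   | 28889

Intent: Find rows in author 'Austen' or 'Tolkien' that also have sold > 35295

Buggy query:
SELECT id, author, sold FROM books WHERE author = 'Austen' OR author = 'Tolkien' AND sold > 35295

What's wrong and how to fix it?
Bug: AND binds tighter than OR, so this parses as author = 'Austen' OR (author = 'Tolkien' AND sold > 35295)

Fix: Group the OR with parentheses (or use IN), then AND the threshold

Corrected query:
SELECT id, author, sold FROM books WHERE (author = 'Austen' OR author = 'Tolkien') AND sold > 35295

Result:
id | author  | sold 
---+---------+------
2  | Austen  | 39079
4  | Tolkien | 40131
7  | Tolkien | 43547
8  | Tolkien | 48520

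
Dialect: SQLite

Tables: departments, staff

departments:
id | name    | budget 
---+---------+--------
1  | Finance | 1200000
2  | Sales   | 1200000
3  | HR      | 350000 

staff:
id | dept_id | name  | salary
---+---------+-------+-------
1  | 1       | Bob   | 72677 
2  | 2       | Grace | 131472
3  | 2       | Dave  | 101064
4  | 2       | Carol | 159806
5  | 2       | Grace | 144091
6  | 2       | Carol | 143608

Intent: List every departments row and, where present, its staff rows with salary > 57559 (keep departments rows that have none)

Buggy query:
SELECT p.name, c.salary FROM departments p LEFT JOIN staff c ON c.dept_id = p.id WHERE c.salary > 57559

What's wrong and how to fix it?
Bug: A WHERE condition on the right-hand table after LEFT JOIN drops unmatched parents

Fix: Put 'c.salary > 57559' in the JOIN's ON clause instead of WHERE

Corrected query:
SELECT p.name, c.salary FROM departments p LEFT JOIN staff c ON c.dept_id = p.id AND c.salary > 57559

Result:
name    | salary
--------+-------
Finance | 72677 
Sales   | 101064
Sales   | 131472
Sales   | 143608
Sales   | 144091
Sales   | 159806
HR      | NULL  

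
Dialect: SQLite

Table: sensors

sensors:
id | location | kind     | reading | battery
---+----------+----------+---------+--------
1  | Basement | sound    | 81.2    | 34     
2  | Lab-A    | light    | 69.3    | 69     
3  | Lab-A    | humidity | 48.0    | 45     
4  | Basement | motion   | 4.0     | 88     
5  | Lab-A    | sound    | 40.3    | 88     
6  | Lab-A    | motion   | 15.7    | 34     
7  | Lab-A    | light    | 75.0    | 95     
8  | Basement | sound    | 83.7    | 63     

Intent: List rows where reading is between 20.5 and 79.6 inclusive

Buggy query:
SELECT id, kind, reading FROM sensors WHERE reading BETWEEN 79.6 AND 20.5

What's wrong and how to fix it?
Bug: The bounds are reversed; BETWEEN a AND b requires a <= b to match anything

Fix: Swap the bounds so the smaller value comes first

Corrected query:
SELECT id, kind, reading FROM sensors WHERE reading BETWEEN 20.5 AND 79.6

Result:
id | kind     | reading
---+----------+--------
2  | light    | 69.3   
3  | humidity | 48     
5  | sound    | 40.3   
7  | light    | 75     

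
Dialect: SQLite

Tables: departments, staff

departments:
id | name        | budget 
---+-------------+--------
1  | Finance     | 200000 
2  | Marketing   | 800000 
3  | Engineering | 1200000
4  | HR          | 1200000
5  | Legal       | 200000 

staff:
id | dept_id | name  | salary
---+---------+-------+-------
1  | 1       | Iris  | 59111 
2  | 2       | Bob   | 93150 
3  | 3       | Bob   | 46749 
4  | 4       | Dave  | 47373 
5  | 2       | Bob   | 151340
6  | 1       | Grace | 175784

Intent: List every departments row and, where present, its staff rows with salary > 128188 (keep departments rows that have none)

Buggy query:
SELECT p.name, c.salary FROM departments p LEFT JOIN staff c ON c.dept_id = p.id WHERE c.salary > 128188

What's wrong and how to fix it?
Bug: A WHERE condition on the right-hand table after LEFT JOIN drops unmatched parents

Fix: Move the right-table condition into the ON clause so unmatched parents are kept

Corrected query:
SELECT p.name, c.salary FROM departments p LEFT JOIN staff c ON c.dept_id = p.id AND c.salary > 128188

Result:
name        | salary
------------+-------
Finance     | 175784
Marketing   | 151340
Engineering | NULL  
HR          | NULL  
Legal       | NULL  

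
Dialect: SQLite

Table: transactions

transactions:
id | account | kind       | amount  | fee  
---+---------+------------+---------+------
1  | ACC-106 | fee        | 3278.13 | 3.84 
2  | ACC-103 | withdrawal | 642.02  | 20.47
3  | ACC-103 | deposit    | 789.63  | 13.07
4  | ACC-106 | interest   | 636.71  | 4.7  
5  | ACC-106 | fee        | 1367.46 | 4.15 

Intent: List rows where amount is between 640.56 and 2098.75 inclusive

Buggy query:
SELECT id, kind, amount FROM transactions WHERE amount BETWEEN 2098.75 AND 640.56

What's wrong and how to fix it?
Bug: The bounds are reversed; BETWEEN a AND b requires a <= b to match anything

Fix: Write BETWEEN 640.56 AND 2098.75

Corrected query:
SELECT id, kind, amount FROM transactions WHERE amount BETWEEN 640.56 AND 2098.75

Result:
id | kind       | amount 
---+------------+--------
2  | withdrawal | 642.02 
3  | deposit    | 789.63 
5  | fee        | 1367.46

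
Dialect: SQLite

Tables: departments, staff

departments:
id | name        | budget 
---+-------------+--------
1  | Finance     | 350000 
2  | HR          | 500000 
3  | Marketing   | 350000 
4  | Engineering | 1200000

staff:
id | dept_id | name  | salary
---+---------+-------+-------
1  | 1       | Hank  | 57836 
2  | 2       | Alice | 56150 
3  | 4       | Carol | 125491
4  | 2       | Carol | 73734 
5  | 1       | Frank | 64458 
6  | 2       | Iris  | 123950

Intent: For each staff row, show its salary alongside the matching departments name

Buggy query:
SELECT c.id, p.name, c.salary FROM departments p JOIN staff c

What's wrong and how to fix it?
Bug: Missing join condition: each staff row is matched to all departments rows instead of just its own

Fix: Add ON c.dept_id = p.id to the JOIN

Corrected query:
SELECT c.id, p.name, c.salary FROM departments p JOIN staff c ON c.dept_id = p.id

Result:
id | name        | salary
---+-------------+-------
1  | Finance     | 57836 
2  | HR          | 56150 
3  | Engineering | 125491
4  | HR          | 73734 
5  | Finance     | 64458 
6  | HR          | 123950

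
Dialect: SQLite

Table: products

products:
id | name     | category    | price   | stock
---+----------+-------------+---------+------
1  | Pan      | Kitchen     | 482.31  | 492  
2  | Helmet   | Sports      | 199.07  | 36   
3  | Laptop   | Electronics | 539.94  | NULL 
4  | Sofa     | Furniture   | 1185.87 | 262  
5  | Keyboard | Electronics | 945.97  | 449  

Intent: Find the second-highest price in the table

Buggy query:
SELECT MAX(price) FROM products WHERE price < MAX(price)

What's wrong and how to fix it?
Bug: The inner MAX is an aggregate inside WHERE, which is not allowed

Fix: Compute the overall MAX in a subquery, then take MAX of rows below it

Corrected query:
SELECT MAX(price) FROM products WHERE price < (SELECT MAX(price) FROM products)

Result:
MAX(price)
----------
945.97    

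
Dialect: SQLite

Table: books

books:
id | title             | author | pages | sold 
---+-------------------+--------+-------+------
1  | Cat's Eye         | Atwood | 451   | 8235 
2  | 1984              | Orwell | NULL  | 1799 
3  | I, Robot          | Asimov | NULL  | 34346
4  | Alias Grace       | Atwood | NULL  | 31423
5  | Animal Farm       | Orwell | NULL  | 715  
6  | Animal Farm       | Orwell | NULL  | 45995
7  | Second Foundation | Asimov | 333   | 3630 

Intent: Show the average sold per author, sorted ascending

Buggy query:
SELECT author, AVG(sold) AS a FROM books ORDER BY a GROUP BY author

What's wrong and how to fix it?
Bug: GROUP BY must precede ORDER BY

Fix: Move ORDER BY to the end, after GROUP BY

Corrected query:
SELECT author, AVG(sold) AS a FROM books GROUP BY author ORDER BY a

Result:
author | a           
-------+-------------
Orwell | 16169.666667
Asimov | 18988       
Atwood | 19829       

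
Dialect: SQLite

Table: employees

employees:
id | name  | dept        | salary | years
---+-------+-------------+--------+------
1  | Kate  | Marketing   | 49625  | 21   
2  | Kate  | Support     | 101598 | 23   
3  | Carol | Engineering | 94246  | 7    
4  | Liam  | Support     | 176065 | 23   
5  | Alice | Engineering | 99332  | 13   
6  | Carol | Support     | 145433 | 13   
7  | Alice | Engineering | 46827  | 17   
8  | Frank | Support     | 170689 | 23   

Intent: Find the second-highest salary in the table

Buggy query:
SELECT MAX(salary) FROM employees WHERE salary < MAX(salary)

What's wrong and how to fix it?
Bug: The inner MAX is an aggregate inside WHERE, which is not allowed

Fix: Put the inner MAX in a scalar subquery

Corrected query:
SELECT MAX(salary) FROM employees WHERE salary < (SELECT MAX(salary) FROM employees)

Result:
MAX(salary)
-----------
170689     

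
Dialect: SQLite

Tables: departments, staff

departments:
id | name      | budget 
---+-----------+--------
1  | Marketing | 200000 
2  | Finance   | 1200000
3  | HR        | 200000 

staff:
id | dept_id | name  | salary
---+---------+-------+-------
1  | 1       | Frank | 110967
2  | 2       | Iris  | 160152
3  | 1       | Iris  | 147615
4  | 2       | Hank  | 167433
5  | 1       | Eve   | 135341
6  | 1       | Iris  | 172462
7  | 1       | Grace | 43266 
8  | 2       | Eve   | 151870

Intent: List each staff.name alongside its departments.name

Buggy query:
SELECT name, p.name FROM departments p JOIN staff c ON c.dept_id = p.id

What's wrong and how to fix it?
Bug: 'name' exists in both joined tables, so the database can't tell which one is meant

Fix: Prefix ambiguous columns with the table alias

Corrected query:
SELECT c.name, p.name FROM departments p JOIN staff c ON c.dept_id = p.id

Result:
name  | name     
------+----------
Frank | Marketing
Iris  | Finance  
Iris  | Marketing
Hank  | Finance  
Eve   | Marketing
Iris  | Marketing
Grace | Marketing
Eve   | Finance  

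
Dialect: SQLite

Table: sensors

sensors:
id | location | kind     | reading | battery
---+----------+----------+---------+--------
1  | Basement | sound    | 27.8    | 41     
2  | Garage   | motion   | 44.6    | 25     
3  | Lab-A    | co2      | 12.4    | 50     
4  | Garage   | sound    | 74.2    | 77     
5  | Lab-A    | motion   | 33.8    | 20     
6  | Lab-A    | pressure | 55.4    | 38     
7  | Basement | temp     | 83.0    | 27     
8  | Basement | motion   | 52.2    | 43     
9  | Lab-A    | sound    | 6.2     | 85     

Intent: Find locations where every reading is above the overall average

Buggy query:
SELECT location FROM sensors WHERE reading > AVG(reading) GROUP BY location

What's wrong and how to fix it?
Bug: AVG() is an aggregate; it can't sit directly in WHERE

Fix: Use a subquery for AVG and a HAVING MIN(...) filter so the condition holds for every row in the group

Corrected query:
SELECT location FROM sensors GROUP BY location HAVING MIN(reading) > (SELECT AVG(reading) FROM sensors)

Result:
location
--------
Garage  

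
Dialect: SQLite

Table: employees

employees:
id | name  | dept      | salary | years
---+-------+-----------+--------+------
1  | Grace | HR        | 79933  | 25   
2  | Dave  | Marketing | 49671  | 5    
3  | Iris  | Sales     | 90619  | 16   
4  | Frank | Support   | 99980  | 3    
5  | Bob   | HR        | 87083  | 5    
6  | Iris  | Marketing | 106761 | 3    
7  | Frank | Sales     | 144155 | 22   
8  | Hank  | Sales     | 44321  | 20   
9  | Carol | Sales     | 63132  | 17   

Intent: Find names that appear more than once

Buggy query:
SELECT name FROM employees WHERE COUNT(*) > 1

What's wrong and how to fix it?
Bug: COUNT(*) is an aggregate and cannot be used in WHERE

Fix: GROUP BY name, then filter groups with HAVING COUNT(*) > 1

Corrected query:
SELECT name FROM employees GROUP BY name HAVING COUNT(*) > 1

Result:
name 
-----
Frank
Iris 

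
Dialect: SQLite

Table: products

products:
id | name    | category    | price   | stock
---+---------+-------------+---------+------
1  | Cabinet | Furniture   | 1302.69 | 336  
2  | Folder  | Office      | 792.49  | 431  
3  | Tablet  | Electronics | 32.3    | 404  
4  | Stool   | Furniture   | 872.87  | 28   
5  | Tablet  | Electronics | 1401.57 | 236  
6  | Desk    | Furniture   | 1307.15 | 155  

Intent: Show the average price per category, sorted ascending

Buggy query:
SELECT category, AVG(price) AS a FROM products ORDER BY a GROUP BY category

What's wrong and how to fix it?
Bug: ORDER BY appears before GROUP BY; SQL clause order requires GROUP BY first

Fix: Reorder: SELECT … FROM … GROUP BY … ORDER BY …

Corrected query:
SELECT category, AVG(price) AS a FROM products GROUP BY category ORDER BY a

Result:
category    | a          
------------+------------
Electronics | 716.935    
Office      | 792.49     
Furniture   | 1160.903333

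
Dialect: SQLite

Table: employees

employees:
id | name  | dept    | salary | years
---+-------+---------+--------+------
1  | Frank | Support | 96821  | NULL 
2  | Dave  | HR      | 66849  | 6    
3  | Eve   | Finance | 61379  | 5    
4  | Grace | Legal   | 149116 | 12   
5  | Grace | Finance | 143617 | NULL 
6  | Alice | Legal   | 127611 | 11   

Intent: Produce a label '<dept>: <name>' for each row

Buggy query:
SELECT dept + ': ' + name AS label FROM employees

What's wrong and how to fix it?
Bug: '+' is numeric addition; on text columns SQLite converts them to 0 instead of concatenating

Fix: Use the || operator for string concatenation

Corrected query:
SELECT dept || ': ' || name AS label FROM employees

Result:
label         
--------------
Support: Frank
HR: Dave      
Finance: Eve  
Legal: Grace  
Finance: Grace
Legal: Alice  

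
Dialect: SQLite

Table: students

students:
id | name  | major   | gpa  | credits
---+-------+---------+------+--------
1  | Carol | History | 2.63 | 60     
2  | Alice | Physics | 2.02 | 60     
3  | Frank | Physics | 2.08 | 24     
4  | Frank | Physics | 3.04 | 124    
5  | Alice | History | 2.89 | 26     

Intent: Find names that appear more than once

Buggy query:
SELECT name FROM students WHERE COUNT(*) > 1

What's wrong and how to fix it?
Bug: COUNT(*) is an aggregate and cannot be used in WHERE

Fix: GROUP BY name, then filter groups with HAVING COUNT(*) > 1

Corrected query:
SELECT name FROM students GROUP BY name HAVING COUNT(*) > 1

Result:
name 
-----
Alice
Frank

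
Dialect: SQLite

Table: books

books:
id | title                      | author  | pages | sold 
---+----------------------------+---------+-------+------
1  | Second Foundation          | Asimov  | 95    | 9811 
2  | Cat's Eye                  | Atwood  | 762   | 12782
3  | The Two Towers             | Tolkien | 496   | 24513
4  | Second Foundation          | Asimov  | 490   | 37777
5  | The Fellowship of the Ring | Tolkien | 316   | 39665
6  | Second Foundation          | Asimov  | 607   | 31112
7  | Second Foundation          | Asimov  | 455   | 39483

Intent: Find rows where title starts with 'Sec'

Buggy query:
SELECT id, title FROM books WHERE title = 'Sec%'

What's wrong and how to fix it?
Bug: Wildcards only work with LIKE; '=' treats '%' as a literal character

Fix: Use LIKE for wildcard pattern matching

Corrected query:
SELECT id, title FROM books WHERE title LIKE 'Sec%'

Result:
id | title            
---+------------------
1  | Second Foundation
4  | Second Foundation
6  | Second Foundation
7  | Second Foundation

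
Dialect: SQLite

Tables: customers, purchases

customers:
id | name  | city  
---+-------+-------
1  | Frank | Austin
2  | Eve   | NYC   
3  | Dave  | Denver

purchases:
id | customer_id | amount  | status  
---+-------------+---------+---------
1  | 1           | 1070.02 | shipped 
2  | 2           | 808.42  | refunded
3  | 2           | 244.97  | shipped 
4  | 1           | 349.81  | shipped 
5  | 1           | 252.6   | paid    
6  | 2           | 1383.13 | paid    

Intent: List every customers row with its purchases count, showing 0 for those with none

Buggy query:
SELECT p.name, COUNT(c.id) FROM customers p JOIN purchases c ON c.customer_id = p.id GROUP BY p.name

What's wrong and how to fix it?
Bug: An inner join excludes parents with zero children

Fix: Use LEFT JOIN so parents without children still appear (COUNT(c.id) gives 0)

Corrected query:
SELECT p.name, COUNT(c.id) FROM customers p LEFT JOIN purchases c ON c.customer_id = p.id GROUP BY p.name

Result:
name  | COUNT(c.id)
------+------------
Dave  | 0          
Eve   | 3          
Frank | 3          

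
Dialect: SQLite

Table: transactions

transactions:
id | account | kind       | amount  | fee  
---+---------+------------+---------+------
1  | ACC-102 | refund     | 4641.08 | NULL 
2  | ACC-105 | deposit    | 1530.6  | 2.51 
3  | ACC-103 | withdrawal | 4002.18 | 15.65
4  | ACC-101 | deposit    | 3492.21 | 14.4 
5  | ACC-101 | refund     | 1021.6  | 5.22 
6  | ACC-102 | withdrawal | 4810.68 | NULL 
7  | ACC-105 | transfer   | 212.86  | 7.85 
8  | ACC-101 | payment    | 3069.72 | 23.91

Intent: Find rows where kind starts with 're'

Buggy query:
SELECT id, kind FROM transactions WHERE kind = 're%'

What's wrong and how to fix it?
Bug: '=' compares the literal string including the % character; pattern matching needs LIKE

Fix: Use LIKE for wildcard pattern matching

Corrected query:
SELECT id, kind FROM transactions WHERE kind LIKE 're%'

Result:
id | kind  
---+-------
1  | refund
5  | refund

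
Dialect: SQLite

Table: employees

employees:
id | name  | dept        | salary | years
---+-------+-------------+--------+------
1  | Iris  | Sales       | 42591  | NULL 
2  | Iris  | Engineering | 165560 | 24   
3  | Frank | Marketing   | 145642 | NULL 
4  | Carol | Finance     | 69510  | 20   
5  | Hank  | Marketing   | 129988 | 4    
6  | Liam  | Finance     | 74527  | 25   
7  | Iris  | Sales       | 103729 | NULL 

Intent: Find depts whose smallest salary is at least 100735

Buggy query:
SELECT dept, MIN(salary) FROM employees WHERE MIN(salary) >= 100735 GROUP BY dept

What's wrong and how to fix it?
Bug: MIN() in WHERE is a misuse of aggregate

Fix: Replace WHERE with HAVING after the GROUP BY

Corrected query:
SELECT dept, MIN(salary) FROM employees GROUP BY dept HAVING MIN(salary) >= 100735

Result:
dept        | MIN(salary)
------------+------------
Engineering | 165560     
Marketing   | 129988     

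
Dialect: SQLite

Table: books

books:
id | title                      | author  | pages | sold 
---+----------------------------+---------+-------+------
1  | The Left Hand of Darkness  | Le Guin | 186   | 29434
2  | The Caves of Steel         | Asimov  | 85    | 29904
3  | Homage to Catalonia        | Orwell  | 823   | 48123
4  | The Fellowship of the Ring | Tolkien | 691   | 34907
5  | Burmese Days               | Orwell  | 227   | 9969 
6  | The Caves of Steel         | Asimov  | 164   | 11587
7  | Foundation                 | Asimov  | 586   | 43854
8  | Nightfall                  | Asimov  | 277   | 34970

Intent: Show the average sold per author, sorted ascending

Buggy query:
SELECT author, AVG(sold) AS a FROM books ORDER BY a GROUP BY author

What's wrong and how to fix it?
Bug: GROUP BY must precede ORDER BY

Fix: Move ORDER BY to the end, after GROUP BY

Corrected query:
SELECT author, AVG(sold) AS a FROM books GROUP BY author ORDER BY a

Result:
author  | a       
--------+---------
Orwell  | 29046   
Le Guin | 29434   
Asimov  | 30078.75
Tolkien | 34907   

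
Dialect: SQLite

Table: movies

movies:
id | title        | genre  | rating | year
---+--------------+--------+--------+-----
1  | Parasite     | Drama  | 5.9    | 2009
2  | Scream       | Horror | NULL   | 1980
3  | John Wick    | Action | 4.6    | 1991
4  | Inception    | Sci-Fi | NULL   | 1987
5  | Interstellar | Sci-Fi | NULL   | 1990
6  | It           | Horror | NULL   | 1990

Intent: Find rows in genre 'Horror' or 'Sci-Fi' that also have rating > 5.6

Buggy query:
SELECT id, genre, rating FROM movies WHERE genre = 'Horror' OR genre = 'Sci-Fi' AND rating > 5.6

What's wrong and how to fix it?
Bug: AND binds tighter than OR, so this parses as genre = 'Horror' OR (genre = 'Sci-Fi' AND rating > 5.6)

Fix: Add parentheses around the OR so the AND applies to both alternatives

Corrected query:
SELECT id, genre, rating FROM movies WHERE (genre = 'Horror' OR genre = 'Sci-Fi') AND rating > 5.6

Result:
(no rows)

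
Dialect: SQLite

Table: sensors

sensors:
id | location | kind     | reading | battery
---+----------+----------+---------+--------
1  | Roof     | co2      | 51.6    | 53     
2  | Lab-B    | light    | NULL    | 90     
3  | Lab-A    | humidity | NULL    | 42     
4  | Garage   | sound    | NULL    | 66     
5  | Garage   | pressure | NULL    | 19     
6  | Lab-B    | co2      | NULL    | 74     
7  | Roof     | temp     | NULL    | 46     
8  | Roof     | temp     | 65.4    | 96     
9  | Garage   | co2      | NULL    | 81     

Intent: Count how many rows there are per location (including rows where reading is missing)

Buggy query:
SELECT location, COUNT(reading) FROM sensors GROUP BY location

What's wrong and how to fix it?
Bug: COUNT(column) counts non-NULL values only; rows with NULL reading aren't counted

Fix: Use COUNT(*) to count all rows regardless of NULL

Corrected query:
SELECT location, COUNT(*) FROM sensors GROUP BY location

Result:
location | COUNT(*)
---------+---------
Garage   | 3       
Lab-A    | 1       
Lab-B    | 2       
Roof     | 3       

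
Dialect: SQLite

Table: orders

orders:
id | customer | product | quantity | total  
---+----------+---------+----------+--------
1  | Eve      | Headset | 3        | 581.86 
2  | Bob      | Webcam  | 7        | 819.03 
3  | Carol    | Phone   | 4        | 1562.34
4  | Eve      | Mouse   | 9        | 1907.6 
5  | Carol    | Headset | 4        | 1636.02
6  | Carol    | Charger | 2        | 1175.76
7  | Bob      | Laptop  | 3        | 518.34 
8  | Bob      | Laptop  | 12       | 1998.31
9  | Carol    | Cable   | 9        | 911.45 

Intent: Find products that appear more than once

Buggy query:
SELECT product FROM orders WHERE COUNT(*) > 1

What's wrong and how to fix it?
Bug: COUNT(*) is an aggregate and cannot be used in WHERE

Fix: GROUP BY product, then filter groups with HAVING COUNT(*) > 1

Corrected query:
SELECT product FROM orders GROUP BY product HAVING COUNT(*) > 1

Result:
product
-------
Headset
Laptop 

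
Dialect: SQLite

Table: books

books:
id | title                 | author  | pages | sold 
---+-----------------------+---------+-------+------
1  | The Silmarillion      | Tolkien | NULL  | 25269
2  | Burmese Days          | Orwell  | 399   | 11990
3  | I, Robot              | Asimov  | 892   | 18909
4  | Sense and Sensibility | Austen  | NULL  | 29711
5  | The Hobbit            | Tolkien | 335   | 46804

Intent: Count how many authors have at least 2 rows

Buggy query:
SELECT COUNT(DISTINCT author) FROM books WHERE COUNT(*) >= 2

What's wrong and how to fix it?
Bug: WHERE filters individual rows, not groups, so a group-level COUNT is invalid there

Fix: Group first with HAVING COUNT(*) >= 2, then COUNT the resulting groups

Corrected query:
SELECT COUNT(*) FROM (SELECT author FROM books GROUP BY author HAVING COUNT(*) >= 2)

Result:
COUNT(*)
--------
1       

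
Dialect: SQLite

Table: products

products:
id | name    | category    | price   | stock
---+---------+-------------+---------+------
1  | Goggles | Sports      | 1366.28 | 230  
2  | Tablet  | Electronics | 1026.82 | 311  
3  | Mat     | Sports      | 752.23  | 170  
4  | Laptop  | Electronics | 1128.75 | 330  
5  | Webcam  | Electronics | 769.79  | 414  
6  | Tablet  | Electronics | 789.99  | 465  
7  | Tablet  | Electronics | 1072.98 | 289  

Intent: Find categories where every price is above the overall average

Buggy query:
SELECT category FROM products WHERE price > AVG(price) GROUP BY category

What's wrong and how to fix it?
Bug: WHERE evaluates per row before aggregation, so AVG() is unavailable

Fix: Use a subquery for AVG and a HAVING MIN(...) filter so the condition holds for every row in the group

Corrected query:
SELECT category FROM products GROUP BY category HAVING MIN(price) > (SELECT AVG(price) FROM products)

Result:
(no rows)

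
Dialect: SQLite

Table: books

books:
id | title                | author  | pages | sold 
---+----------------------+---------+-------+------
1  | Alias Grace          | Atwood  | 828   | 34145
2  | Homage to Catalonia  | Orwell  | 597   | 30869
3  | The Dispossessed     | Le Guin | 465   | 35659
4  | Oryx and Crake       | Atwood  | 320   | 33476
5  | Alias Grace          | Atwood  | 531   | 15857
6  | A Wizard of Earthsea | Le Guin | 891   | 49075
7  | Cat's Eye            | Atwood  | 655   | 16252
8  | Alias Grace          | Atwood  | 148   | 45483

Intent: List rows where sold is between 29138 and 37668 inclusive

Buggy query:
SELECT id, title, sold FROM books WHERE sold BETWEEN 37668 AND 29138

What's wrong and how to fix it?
Bug: BETWEEN expects the lower bound first; with 37668 AND 29138 the range is empty

Fix: Write BETWEEN 29138 AND 37668

Corrected query:
SELECT id, title, sold FROM books WHERE sold BETWEEN 29138 AND 37668

Result:
id | title               | sold 
---+---------------------+------
1  | Alias Grace         | 34145
2  | Homage to Catalonia | 30869
3  | The Dispossessed    | 35659
4  | Oryx and Crake      | 33476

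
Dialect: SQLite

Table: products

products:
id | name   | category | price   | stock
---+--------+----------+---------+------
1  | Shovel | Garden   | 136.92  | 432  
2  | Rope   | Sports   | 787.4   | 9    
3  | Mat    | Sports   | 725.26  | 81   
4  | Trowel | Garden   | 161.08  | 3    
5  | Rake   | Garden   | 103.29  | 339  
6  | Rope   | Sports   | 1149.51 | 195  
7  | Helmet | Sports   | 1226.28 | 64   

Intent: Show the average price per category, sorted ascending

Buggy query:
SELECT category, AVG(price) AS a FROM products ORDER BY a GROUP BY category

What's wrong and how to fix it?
Bug: ORDER BY appears before GROUP BY; SQL clause order requires GROUP BY first

Fix: Reorder: SELECT … FROM … GROUP BY … ORDER BY …

Corrected query:
SELECT category, AVG(price) AS a FROM products GROUP BY category ORDER BY a

Result:
category | a         
---------+-----------
Garden   | 133.763333
Sports   | 972.1125  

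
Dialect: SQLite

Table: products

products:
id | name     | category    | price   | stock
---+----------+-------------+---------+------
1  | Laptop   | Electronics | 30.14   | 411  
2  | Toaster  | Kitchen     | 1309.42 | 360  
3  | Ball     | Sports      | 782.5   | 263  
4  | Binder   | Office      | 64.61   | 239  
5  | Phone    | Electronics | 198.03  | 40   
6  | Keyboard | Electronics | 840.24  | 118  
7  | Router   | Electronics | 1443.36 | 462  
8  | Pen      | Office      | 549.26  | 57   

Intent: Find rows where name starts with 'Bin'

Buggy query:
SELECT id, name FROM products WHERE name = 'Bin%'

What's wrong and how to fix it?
Bug: Wildcards only work with LIKE; '=' treats '%' as a literal character

Fix: Use LIKE for wildcard pattern matching

Corrected query:
SELECT id, name FROM products WHERE name LIKE 'Bin%'

Result:
id | name  
---+-------
4  | Binder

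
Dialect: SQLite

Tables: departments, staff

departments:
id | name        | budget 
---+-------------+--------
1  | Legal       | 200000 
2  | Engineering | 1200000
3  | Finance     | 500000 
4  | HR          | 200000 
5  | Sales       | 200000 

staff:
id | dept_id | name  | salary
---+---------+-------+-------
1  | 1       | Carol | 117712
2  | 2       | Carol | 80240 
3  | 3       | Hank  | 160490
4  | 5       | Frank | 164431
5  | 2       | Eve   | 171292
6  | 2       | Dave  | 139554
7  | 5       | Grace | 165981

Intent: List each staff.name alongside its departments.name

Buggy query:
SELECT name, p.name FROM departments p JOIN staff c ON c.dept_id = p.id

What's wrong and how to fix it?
Bug: Both tables have a 'name' column; the unqualified reference is ambiguous

Fix: Prefix ambiguous columns with the table alias

Corrected query:
SELECT c.name, p.name FROM departments p JOIN staff c ON c.dept_id = p.id

Result:
name  | name       
------+------------
Carol | Legal      
Carol | Engineering
Hank  | Finance    
Frank | Sales      
Eve   | Engineering
Dave  | Engineering
Grace | Sales      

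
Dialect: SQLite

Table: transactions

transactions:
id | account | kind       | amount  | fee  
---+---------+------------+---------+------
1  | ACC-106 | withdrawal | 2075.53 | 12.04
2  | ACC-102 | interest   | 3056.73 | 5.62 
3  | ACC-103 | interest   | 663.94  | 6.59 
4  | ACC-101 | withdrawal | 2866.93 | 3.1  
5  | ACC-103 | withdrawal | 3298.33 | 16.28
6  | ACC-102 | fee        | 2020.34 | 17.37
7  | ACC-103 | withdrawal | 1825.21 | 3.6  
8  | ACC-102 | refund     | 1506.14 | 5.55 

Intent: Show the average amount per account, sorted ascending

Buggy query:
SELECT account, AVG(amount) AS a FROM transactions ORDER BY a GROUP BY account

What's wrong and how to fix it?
Bug: ORDER BY appears before GROUP BY; SQL clause order requires GROUP BY first

Fix: Reorder: SELECT … FROM … GROUP BY … ORDER BY …

Corrected query:
SELECT account, AVG(amount) AS a FROM transactions GROUP BY account ORDER BY a

Result:
account | a          
--------+------------
ACC-103 | 1929.16    
ACC-106 | 2075.53    
ACC-102 | 2194.403333
ACC-101 | 2866.93    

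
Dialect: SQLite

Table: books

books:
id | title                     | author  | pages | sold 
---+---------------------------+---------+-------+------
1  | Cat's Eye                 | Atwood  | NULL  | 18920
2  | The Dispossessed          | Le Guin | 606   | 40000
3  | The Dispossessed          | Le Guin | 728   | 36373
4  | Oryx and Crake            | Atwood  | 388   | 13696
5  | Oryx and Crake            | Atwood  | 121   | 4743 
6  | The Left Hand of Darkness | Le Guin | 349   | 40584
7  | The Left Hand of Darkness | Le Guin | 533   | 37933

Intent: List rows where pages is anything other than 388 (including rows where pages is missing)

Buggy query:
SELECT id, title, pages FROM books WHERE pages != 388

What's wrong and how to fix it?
Bug: 'pages != 388' is unknown when pages is NULL, so NULL rows are silently excluded

Fix: Add an explicit OR pages IS NULL to include the missing-value rows

Corrected query:
SELECT id, title, pages FROM books WHERE pages != 388 OR pages IS NULL

Result:
id | title                     | pages
---+---------------------------+------
1  | Cat's Eye                 | NULL 
2  | The Dispossessed          | 606  
3  | The Dispossessed          | 728  
5  | Oryx and Crake            | 121  
6  | The Left Hand of Darkness | 349  
7  | The Left Hand of Darkness | 533  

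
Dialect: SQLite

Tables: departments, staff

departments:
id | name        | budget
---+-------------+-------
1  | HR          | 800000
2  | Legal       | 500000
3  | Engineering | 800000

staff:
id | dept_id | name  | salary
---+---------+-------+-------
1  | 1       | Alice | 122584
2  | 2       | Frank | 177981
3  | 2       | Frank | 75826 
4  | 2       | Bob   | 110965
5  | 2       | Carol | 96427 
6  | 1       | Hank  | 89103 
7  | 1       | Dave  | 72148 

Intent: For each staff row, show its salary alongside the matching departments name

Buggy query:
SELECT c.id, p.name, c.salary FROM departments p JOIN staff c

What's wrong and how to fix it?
Bug: Missing join condition: each staff row is matched to all departments rows instead of just its own

Fix: Specify the join condition linking the foreign key to the parent id

Corrected query:
SELECT c.id, p.name, c.salary FROM departments p JOIN staff c ON c.dept_id = p.id

Result:
id | name  | salary
---+-------+-------
1  | HR    | 122584
2  | Legal | 177981
3  | Legal | 75826 
4  | Legal | 110965
5  | Legal | 96427 
6  | HR    | 89103 
7  | HR    | 72148 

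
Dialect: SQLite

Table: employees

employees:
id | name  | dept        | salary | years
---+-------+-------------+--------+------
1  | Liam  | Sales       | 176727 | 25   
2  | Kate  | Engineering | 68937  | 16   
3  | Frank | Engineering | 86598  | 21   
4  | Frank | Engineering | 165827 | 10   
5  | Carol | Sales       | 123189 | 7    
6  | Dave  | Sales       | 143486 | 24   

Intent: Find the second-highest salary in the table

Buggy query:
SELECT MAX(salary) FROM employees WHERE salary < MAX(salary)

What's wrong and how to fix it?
Bug: The inner MAX is an aggregate inside WHERE, which is not allowed

Fix: Put the inner MAX in a scalar subquery

Corrected query:
SELECT MAX(salary) FROM employees WHERE salary < (SELECT MAX(salary) FROM employees)

Result:
MAX(salary)
-----------
165827     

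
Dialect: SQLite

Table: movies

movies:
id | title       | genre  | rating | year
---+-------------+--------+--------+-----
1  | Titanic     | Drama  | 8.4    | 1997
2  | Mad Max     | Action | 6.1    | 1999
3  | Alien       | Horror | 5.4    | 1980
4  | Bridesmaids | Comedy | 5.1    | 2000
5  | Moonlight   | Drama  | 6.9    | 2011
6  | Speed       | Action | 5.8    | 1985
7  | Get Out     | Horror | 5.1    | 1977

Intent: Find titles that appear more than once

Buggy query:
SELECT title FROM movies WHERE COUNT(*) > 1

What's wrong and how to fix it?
Bug: WHERE can't reference COUNT(*); aggregates are computed after WHERE

Fix: Group first, then use HAVING for the count condition

Corrected query:
SELECT title FROM movies GROUP BY title HAVING COUNT(*) > 1

Result:
(no rows)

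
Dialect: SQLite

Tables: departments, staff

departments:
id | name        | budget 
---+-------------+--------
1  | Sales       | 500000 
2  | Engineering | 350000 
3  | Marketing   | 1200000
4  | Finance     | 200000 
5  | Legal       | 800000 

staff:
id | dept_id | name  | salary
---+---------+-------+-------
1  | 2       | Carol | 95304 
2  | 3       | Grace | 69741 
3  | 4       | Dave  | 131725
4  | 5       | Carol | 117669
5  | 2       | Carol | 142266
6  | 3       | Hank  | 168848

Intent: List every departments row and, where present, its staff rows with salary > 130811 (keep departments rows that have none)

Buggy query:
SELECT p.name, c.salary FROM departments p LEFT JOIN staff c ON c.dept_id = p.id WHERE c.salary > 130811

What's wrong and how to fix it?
Bug: Filtering c.salary in WHERE discards the NULL rows produced by LEFT JOIN, turning it into an inner join

Fix: Move the right-table condition into the ON clause so unmatched parents are kept

Corrected query:
SELECT p.name, c.salary FROM departments p LEFT JOIN staff c ON c.dept_id = p.id AND c.salary > 130811

Result:
name        | salary
------------+-------
Sales       | NULL  
Engineering | 142266
Marketing   | 168848
Finance     | 131725
Legal       | NULL  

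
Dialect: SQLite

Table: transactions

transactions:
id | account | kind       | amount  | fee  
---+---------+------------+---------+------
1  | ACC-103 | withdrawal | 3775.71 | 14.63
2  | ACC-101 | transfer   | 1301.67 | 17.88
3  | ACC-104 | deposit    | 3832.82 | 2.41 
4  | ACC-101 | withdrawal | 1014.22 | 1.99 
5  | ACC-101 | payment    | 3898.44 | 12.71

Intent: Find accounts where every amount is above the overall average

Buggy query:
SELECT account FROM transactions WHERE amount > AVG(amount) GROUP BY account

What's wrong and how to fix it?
Bug: AVG() is an aggregate; it can't sit directly in WHERE

Fix: Compute the overall average in a scalar subquery and compare each group's MIN against it in HAVING

Corrected query:
SELECT account FROM transactions GROUP BY account HAVING MIN(amount) > (SELECT AVG(amount) FROM transactions)

Result:
account
-------
ACC-103
ACC-104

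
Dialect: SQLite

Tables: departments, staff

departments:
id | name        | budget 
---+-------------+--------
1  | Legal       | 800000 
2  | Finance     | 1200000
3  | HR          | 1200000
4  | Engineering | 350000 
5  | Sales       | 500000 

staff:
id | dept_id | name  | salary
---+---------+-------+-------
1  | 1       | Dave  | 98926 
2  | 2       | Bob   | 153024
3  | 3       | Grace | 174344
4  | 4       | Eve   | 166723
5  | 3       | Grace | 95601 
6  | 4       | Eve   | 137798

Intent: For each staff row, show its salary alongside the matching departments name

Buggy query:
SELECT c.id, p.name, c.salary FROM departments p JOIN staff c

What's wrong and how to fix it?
Bug: JOIN with no ON clause produces a cartesian product; every staff row pairs with every departments row

Fix: Specify the join condition linking the foreign key to the parent id

Corrected query:
SELECT c.id, p.name, c.salary FROM departments p JOIN staff c ON c.dept_id = p.id

Result:
id | name        | salary
---+-------------+-------
1  | Legal       | 98926 
2  | Finance     | 153024
3  | HR          | 174344
4  | Engineering | 166723
5  | HR          | 95601 
6  | Engineering | 137798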